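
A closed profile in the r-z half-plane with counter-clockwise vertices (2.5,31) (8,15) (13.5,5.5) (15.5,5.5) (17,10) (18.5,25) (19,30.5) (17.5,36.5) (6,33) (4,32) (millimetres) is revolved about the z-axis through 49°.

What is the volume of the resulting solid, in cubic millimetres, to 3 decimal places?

Volume = 3288.323 mm³

Profile (r,z), 10 vertices: (2.5,31) (8,15) (13.5,5.5) (15.5,5.5) (17,10) (18.5,25) (19,30.5) (17.5,36.5) (6,33) (4,32)
edge 0: (2.5,31)→(8,15)  cross = 2.5·15 − 8·31 = -210.5000; (r_i+r_j)·cross = 10.5·-210.5000 = -2210.2500
edge 1: (8,15)→(13.5,5.5)  cross = 8·5.5 − 13.5·15 = -158.5000; (r_i+r_j)·cross = 21.5·-158.5000 = -3407.7500
edge 2: (13.5,5.5)→(15.5,5.5)  cross = 13.5·5.5 − 15.5·5.5 = -11.0000; (r_i+r_j)·cross = 29·-11.0000 = -319.0000
edge 3: (15.5,5.5)→(17,10)  cross = 15.5·10 − 17·5.5 = 61.5000; (r_i+r_j)·cross = 32.5·61.5000 = 1998.7500
edge 4: (17,10)→(18.5,25)  cross = 17·25 − 18.5·10 = 240.0000; (r_i+r_j)·cross = 35.5·240.0000 = 8520.0000
edge 5: (18.5,25)→(19,30.5)  cross = 18.5·30.5 − 19·25 = 89.2500; (r_i+r_j)·cross = 37.5·89.2500 = 3346.8750
edge 6: (19,30.5)→(17.5,36.5)  cross = 19·36.5 − 17.5·30.5 = 159.7500; (r_i+r_j)·cross = 36.5·159.7500 = 5830.8750
edge 7: (17.5,36.5)→(6,33)  cross = 17.5·33 − 6·36.5 = 358.5000; (r_i+r_j)·cross = 23.5·358.5000 = 8424.7500
edge 8: (6,33)→(4,32)  cross = 6·32 − 4·33 = 60.0000; (r_i+r_j)·cross = 10·60.0000 = 600.0000
edge 9: (4,32)→(2.5,31)  cross = 4·31 − 2.5·32 = 44.0000; (r_i+r_j)·cross = 6.5·44.0000 = 286.0000
Σcross = 633.0000 → A = |Σcross|/2 = 316.5000 mm²
Σ(r_i+r_j)·cross = 23070.2500 → first moment M = |Σ|/6 = 3845.0417
R_c = M/A = 3845.0417/316.5000 = 12.1486 mm
θ = 49° = 0.855211 rad
V = θ·R_c·A = 0.855211·12.1486·316.5000 = 3288.323 mm³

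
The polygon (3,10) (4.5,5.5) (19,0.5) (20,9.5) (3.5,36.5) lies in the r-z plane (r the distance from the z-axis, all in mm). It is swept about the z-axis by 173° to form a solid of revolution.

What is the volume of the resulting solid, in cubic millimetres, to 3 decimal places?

Profile (r,z), 5 vertices: (3,10) (4.5,5.5) (19,0.5) (20,9.5) (3.5,36.5)
edge 0: (3,10)→(4.5,5.5)  cross = 3·5.5 − 4.5·10 = -28.5000; (r_i+r_j)·cross = 7.5·-28.5000 = -213.7500
edge 1: (4.5,5.5)→(19,0.5)  cross = 4.5·0.5 − 19·5.5 = -102.2500; (r_i+r_j)·cross = 23.5·-102.2500 = -2402.8750
edge 2: (19,0.5)→(20,9.5)  cross = 19·9.5 − 20·0.5 = 170.5000; (r_i+r_j)·cross = 39·170.5000 = 6649.5000
edge 3: (20,9.5)→(3.5,36.5)  cross = 20·36.5 − 3.5·9.5 = 696.7500; (r_i+r_j)·cross = 23.5·696.7500 = 16373.6250
edge 4: (3.5,36.5)→(3,10)  cross = 3.5·10 − 3·36.5 = -74.5000; (r_i+r_j)·cross = 6.5·-74.5000 = -484.2500
Σcross = 662.0000 → A = |Σcross|/2 = 331.0000 mm²
Σ(r_i+r_j)·cross = 19922.2500 → first moment M = |Σ|/6 = 3320.3750
R_c = M/A = 3320.3750/331.0000 = 10.0313 mm
θ = 173° = 3.019420 rad
V = θ·R_c·A = 3.019420·10.0313·331.0000 = 10025.605 mm³

Volume = 10025.605 mm³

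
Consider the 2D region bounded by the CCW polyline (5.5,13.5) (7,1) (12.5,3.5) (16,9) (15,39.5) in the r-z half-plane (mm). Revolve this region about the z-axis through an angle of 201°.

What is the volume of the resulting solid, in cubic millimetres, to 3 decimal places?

Profile (r,z), 5 vertices: (5.5,13.5) (7,1) (12.5,3.5) (16,9) (15,39.5)
edge 0: (5.5,13.5)→(7,1)  cross = 5.5·1 − 7·13.5 = -89.0000; (r_i+r_j)·cross = 12.5·-89.0000 = -1112.5000
edge 1: (7,1)→(12.5,3.5)  cross = 7·3.5 − 12.5·1 = 12.0000; (r_i+r_j)·cross = 19.5·12.0000 = 234.0000
edge 2: (12.5,3.5)→(16,9)  cross = 12.5·9 − 16·3.5 = 56.5000; (r_i+r_j)·cross = 28.5·56.5000 = 1610.2500
edge 3: (16,9)→(15,39.5)  cross = 16·39.5 − 15·9 = 497.0000; (r_i+r_j)·cross = 31·497.0000 = 15407.0000
edge 4: (15,39.5)→(5.5,13.5)  cross = 15·13.5 − 5.5·39.5 = -14.7500; (r_i+r_j)·cross = 20.5·-14.7500 = -302.3750
Σcross = 461.7500 → A = |Σcross|/2 = 230.8750 mm²
Σ(r_i+r_j)·cross = 15836.3750 → first moment M = |Σ|/6 = 2639.3958
R_c = M/A = 2639.3958/230.8750 = 11.4321 mm
θ = 201° = 3.508112 rad
V = θ·R_c·A = 3.508112·11.4321·230.8750 = 9259.296 mm³

Volume = 9259.296 mm³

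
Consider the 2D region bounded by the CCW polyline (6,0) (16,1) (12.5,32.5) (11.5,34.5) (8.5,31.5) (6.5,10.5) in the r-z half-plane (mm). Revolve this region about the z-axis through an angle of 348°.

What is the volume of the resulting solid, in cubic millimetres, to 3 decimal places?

Volume = 15018.096 mm³

Profile (r,z), 6 vertices: (6,0) (16,1) (12.5,32.5) (11.5,34.5) (8.5,31.5) (6.5,10.5)
edge 0: (6,0)→(16,1)  cross = 6·1 − 16·0 = 6.0000; (r_i+r_j)·cross = 22·6.0000 = 132.0000
edge 1: (16,1)→(12.5,32.5)  cross = 16·32.5 − 12.5·1 = 507.5000; (r_i+r_j)·cross = 28.5·507.5000 = 14463.7500
edge 2: (12.5,32.5)→(11.5,34.5)  cross = 12.5·34.5 − 11.5·32.5 = 57.5000; (r_i+r_j)·cross = 24·57.5000 = 1380.0000
edge 3: (11.5,34.5)→(8.5,31.5)  cross = 11.5·31.5 − 8.5·34.5 = 69.0000; (r_i+r_j)·cross = 20·69.0000 = 1380.0000
edge 4: (8.5,31.5)→(6.5,10.5)  cross = 8.5·10.5 − 6.5·31.5 = -115.5000; (r_i+r_j)·cross = 15·-115.5000 = -1732.5000
edge 5: (6.5,10.5)→(6,0)  cross = 6.5·0 − 6·10.5 = -63.0000; (r_i+r_j)·cross = 12.5·-63.0000 = -787.5000
Σcross = 461.5000 → A = |Σcross|/2 = 230.7500 mm²
Σ(r_i+r_j)·cross = 14835.7500 → first moment M = |Σ|/6 = 2472.6250
R_c = M/A = 2472.6250/230.7500 = 10.7156 mm
θ = 348° = 6.073746 rad
V = θ·R_c·A = 6.073746·10.7156·230.7500 = 15018.096 mm³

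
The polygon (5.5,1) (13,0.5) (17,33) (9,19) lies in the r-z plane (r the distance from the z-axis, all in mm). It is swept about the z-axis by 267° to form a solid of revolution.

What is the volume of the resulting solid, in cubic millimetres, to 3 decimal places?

Profile (r,z), 4 vertices: (5.5,1) (13,0.5) (17,33) (9,19)
edge 0: (5.5,1)→(13,0.5)  cross = 5.5·0.5 − 13·1 = -10.2500; (r_i+r_j)·cross = 18.5·-10.2500 = -189.6250
edge 1: (13,0.5)→(17,33)  cross = 13·33 − 17·0.5 = 420.5000; (r_i+r_j)·cross = 30·420.5000 = 12615.0000
edge 2: (17,33)→(9,19)  cross = 17·19 − 9·33 = 26.0000; (r_i+r_j)·cross = 26·26.0000 = 676.0000
edge 3: (9,19)→(5.5,1)  cross = 9·1 − 5.5·19 = -95.5000; (r_i+r_j)·cross = 14.5·-95.5000 = -1384.7500
Σcross = 340.7500 → A = |Σcross|/2 = 170.3750 mm²
Σ(r_i+r_j)·cross = 11716.6250 → first moment M = |Σ|/6 = 1952.7708
R_c = M/A = 1952.7708/170.3750 = 11.4616 mm
θ = 267° = 4.660029 rad
V = θ·R_c·A = 4.660029·11.4616·170.3750 = 9099.969 mm³

Volume = 9099.969 mm³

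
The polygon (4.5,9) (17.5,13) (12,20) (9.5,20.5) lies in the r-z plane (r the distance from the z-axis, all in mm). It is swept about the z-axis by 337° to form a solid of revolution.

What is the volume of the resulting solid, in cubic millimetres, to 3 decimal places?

Volume = 4562.775 mm³

Profile (r,z), 4 vertices: (4.5,9) (17.5,13) (12,20) (9.5,20.5)
edge 0: (4.5,9)→(17.5,13)  cross = 4.5·13 − 17.5·9 = -99.0000; (r_i+r_j)·cross = 22·-99.0000 = -2178.0000
edge 1: (17.5,13)→(12,20)  cross = 17.5·20 − 12·13 = 194.0000; (r_i+r_j)·cross = 29.5·194.0000 = 5723.0000
edge 2: (12,20)→(9.5,20.5)  cross = 12·20.5 − 9.5·20 = 56.0000; (r_i+r_j)·cross = 21.5·56.0000 = 1204.0000
edge 3: (9.5,20.5)→(4.5,9)  cross = 9.5·9 − 4.5·20.5 = -6.7500; (r_i+r_j)·cross = 14·-6.7500 = -94.5000
Σcross = 144.2500 → A = |Σcross|/2 = 72.1250 mm²
Σ(r_i+r_j)·cross = 4654.5000 → first moment M = |Σ|/6 = 775.7500
R_c = M/A = 775.7500/72.1250 = 10.7556 mm
θ = 337° = 5.881760 rad
V = θ·R_c·A = 5.881760·10.7556·72.1250 = 4562.775 mm³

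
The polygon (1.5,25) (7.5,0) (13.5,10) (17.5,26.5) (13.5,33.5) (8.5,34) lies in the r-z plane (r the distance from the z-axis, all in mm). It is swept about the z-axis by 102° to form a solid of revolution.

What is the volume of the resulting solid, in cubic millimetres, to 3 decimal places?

Profile (r,z), 6 vertices: (1.5,25) (7.5,0) (13.5,10) (17.5,26.5) (13.5,33.5) (8.5,34)
edge 0: (1.5,25)→(7.5,0)  cross = 1.5·0 − 7.5·25 = -187.5000; (r_i+r_j)·cross = 9·-187.5000 = -1687.5000
edge 1: (7.5,0)→(13.5,10)  cross = 7.5·10 − 13.5·0 = 75.0000; (r_i+r_j)·cross = 21·75.0000 = 1575.0000
edge 2: (13.5,10)→(17.5,26.5)  cross = 13.5·26.5 − 17.5·10 = 182.7500; (r_i+r_j)·cross = 31·182.7500 = 5665.2500
edge 3: (17.5,26.5)→(13.5,33.5)  cross = 17.5·33.5 − 13.5·26.5 = 228.5000; (r_i+r_j)·cross = 31·228.5000 = 7083.5000
edge 4: (13.5,33.5)→(8.5,34)  cross = 13.5·34 − 8.5·33.5 = 174.2500; (r_i+r_j)·cross = 22·174.2500 = 3833.5000
edge 5: (8.5,34)→(1.5,25)  cross = 8.5·25 − 1.5·34 = 161.5000; (r_i+r_j)·cross = 10·161.5000 = 1615.0000
Σcross = 634.5000 → A = |Σcross|/2 = 317.2500 mm²
Σ(r_i+r_j)·cross = 18084.7500 → first moment M = |Σ|/6 = 3014.1250
R_c = M/A = 3014.1250/317.2500 = 9.5008 mm
θ = 102° = 1.780236 rad
V = θ·R_c·A = 1.780236·9.5008·317.2500 = 5365.853 mm³

Volume = 5365.853 mm³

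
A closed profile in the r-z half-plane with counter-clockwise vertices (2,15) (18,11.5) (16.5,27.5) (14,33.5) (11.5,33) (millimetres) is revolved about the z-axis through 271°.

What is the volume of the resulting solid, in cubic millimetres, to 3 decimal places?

Profile (r,z), 5 vertices: (2,15) (18,11.5) (16.5,27.5) (14,33.5) (11.5,33)
edge 0: (2,15)→(18,11.5)  cross = 2·11.5 − 18·15 = -247.0000; (r_i+r_j)·cross = 20·-247.0000 = -4940.0000
edge 1: (18,11.5)→(16.5,27.5)  cross = 18·27.5 − 16.5·11.5 = 305.2500; (r_i+r_j)·cross = 34.5·305.2500 = 10531.1250
edge 2: (16.5,27.5)→(14,33.5)  cross = 16.5·33.5 − 14·27.5 = 167.7500; (r_i+r_j)·cross = 30.5·167.7500 = 5116.3750
edge 3: (14,33.5)→(11.5,33)  cross = 14·33 − 11.5·33.5 = 76.7500; (r_i+r_j)·cross = 25.5·76.7500 = 1957.1250
edge 4: (11.5,33)→(2,15)  cross = 11.5·15 − 2·33 = 106.5000; (r_i+r_j)·cross = 13.5·106.5000 = 1437.7500
Σcross = 409.2500 → A = |Σcross|/2 = 204.6250 mm²
Σ(r_i+r_j)·cross = 14102.3750 → first moment M = |Σ|/6 = 2350.3958
R_c = M/A = 2350.3958/204.6250 = 11.4864 mm
θ = 271° = 4.729842 rad
V = θ·R_c·A = 4.729842·11.4864·204.6250 = 11117.002 mm³

Volume = 11117.002 mm³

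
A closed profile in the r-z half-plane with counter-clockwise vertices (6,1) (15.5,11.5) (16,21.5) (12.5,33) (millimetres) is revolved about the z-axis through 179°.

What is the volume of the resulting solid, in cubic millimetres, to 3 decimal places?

Profile (r,z), 4 vertices: (6,1) (15.5,11.5) (16,21.5) (12.5,33)
edge 0: (6,1)→(15.5,11.5)  cross = 6·11.5 − 15.5·1 = 53.5000; (r_i+r_j)·cross = 21.5·53.5000 = 1150.2500
edge 1: (15.5,11.5)→(16,21.5)  cross = 15.5·21.5 − 16·11.5 = 149.2500; (r_i+r_j)·cross = 31.5·149.2500 = 4701.3750
edge 2: (16,21.5)→(12.5,33)  cross = 16·33 − 12.5·21.5 = 259.2500; (r_i+r_j)·cross = 28.5·259.2500 = 7388.6250
edge 3: (12.5,33)→(6,1)  cross = 12.5·1 − 6·33 = -185.5000; (r_i+r_j)·cross = 18.5·-185.5000 = -3431.7500
Σcross = 276.5000 → A = |Σcross|/2 = 138.2500 mm²
Σ(r_i+r_j)·cross = 9808.5000 → first moment M = |Σ|/6 = 1634.7500
R_c = M/A = 1634.7500/138.2500 = 11.8246 mm
θ = 179° = 3.124139 rad
V = θ·R_c·A = 3.124139·11.8246·138.2500 = 5107.187 mm³

Volume = 5107.187 mm³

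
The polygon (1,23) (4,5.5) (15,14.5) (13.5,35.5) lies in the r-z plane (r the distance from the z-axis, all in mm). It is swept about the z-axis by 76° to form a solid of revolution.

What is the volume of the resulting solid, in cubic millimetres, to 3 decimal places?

Volume = 2804.751 mm³

Profile (r,z), 4 vertices: (1,23) (4,5.5) (15,14.5) (13.5,35.5)
edge 0: (1,23)→(4,5.5)  cross = 1·5.5 − 4·23 = -86.5000; (r_i+r_j)·cross = 5·-86.5000 = -432.5000
edge 1: (4,5.5)→(15,14.5)  cross = 4·14.5 − 15·5.5 = -24.5000; (r_i+r_j)·cross = 19·-24.5000 = -465.5000
edge 2: (15,14.5)→(13.5,35.5)  cross = 15·35.5 − 13.5·14.5 = 336.7500; (r_i+r_j)·cross = 28.5·336.7500 = 9597.3750
edge 3: (13.5,35.5)→(1,23)  cross = 13.5·23 − 1·35.5 = 275.0000; (r_i+r_j)·cross = 14.5·275.0000 = 3987.5000
Σcross = 500.7500 → A = |Σcross|/2 = 250.3750 mm²
Σ(r_i+r_j)·cross = 12686.8750 → first moment M = |Σ|/6 = 2114.4792
R_c = M/A = 2114.4792/250.3750 = 8.4452 mm
θ = 76° = 1.326450 rad
V = θ·R_c·A = 1.326450·8.4452·250.3750 = 2804.751 mm³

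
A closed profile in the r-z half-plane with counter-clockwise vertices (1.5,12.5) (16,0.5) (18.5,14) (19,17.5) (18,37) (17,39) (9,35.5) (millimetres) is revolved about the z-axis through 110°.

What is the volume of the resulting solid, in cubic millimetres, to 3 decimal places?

Profile (r,z), 7 vertices: (1.5,12.5) (16,0.5) (18.5,14) (19,17.5) (18,37) (17,39) (9,35.5)
edge 0: (1.5,12.5)→(16,0.5)  cross = 1.5·0.5 − 16·12.5 = -199.2500; (r_i+r_j)·cross = 17.5·-199.2500 = -3486.8750
edge 1: (16,0.5)→(18.5,14)  cross = 16·14 − 18.5·0.5 = 214.7500; (r_i+r_j)·cross = 34.5·214.7500 = 7408.8750
edge 2: (18.5,14)→(19,17.5)  cross = 18.5·17.5 − 19·14 = 57.7500; (r_i+r_j)·cross = 37.5·57.7500 = 2165.6250
edge 3: (19,17.5)→(18,37)  cross = 19·37 − 18·17.5 = 388.0000; (r_i+r_j)·cross = 37·388.0000 = 14356.0000
edge 4: (18,37)→(17,39)  cross = 18·39 − 17·37 = 73.0000; (r_i+r_j)·cross = 35·73.0000 = 2555.0000
edge 5: (17,39)→(9,35.5)  cross = 17·35.5 − 9·39 = 252.5000; (r_i+r_j)·cross = 26·252.5000 = 6565.0000
edge 6: (9,35.5)→(1.5,12.5)  cross = 9·12.5 − 1.5·35.5 = 59.2500; (r_i+r_j)·cross = 10.5·59.2500 = 622.1250
Σcross = 846.0000 → A = |Σcross|/2 = 423.0000 mm²
Σ(r_i+r_j)·cross = 30185.7500 → first moment M = |Σ|/6 = 5030.9583
R_c = M/A = 5030.9583/423.0000 = 11.8935 mm
θ = 110° = 1.919862 rad
V = θ·R_c·A = 1.919862·11.8935·423.0000 = 9658.747 mm³

Volume = 9658.747 mm³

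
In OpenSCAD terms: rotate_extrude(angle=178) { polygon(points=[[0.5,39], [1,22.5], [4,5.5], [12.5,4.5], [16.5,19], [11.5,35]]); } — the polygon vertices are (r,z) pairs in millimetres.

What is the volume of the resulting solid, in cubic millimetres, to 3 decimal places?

Profile (r,z), 6 vertices: (0.5,39) (1,22.5) (4,5.5) (12.5,4.5) (16.5,19) (11.5,35)
edge 0: (0.5,39)→(1,22.5)  cross = 0.5·22.5 − 1·39 = -27.7500; (r_i+r_j)·cross = 1.5·-27.7500 = -41.6250
edge 1: (1,22.5)→(4,5.5)  cross = 1·5.5 − 4·22.5 = -84.5000; (r_i+r_j)·cross = 5·-84.5000 = -422.5000
edge 2: (4,5.5)→(12.5,4.5)  cross = 4·4.5 − 12.5·5.5 = -50.7500; (r_i+r_j)·cross = 16.5·-50.7500 = -837.3750
edge 3: (12.5,4.5)→(16.5,19)  cross = 12.5·19 − 16.5·4.5 = 163.2500; (r_i+r_j)·cross = 29·163.2500 = 4734.2500
edge 4: (16.5,19)→(11.5,35)  cross = 16.5·35 − 11.5·19 = 359.0000; (r_i+r_j)·cross = 28·359.0000 = 10052.0000
edge 5: (11.5,35)→(0.5,39)  cross = 11.5·39 − 0.5·35 = 431.0000; (r_i+r_j)·cross = 12·431.0000 = 5172.0000
Σcross = 790.2500 → A = |Σcross|/2 = 395.1250 mm²
Σ(r_i+r_j)·cross = 18656.7500 → first moment M = |Σ|/6 = 3109.4583
R_c = M/A = 3109.4583/395.1250 = 7.8696 mm
θ = 178° = 3.106686 rad
V = θ·R_c·A = 3.106686·7.8696·395.1250 = 9660.111 mm³

Volume = 9660.111 mm³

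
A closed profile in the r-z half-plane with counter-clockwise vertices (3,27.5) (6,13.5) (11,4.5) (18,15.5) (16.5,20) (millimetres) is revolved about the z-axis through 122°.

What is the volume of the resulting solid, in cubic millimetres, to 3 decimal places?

Profile (r,z), 5 vertices: (3,27.5) (6,13.5) (11,4.5) (18,15.5) (16.5,20)
edge 0: (3,27.5)→(6,13.5)  cross = 3·13.5 − 6·27.5 = -124.5000; (r_i+r_j)·cross = 9·-124.5000 = -1120.5000
edge 1: (6,13.5)→(11,4.5)  cross = 6·4.5 − 11·13.5 = -121.5000; (r_i+r_j)·cross = 17·-121.5000 = -2065.5000
edge 2: (11,4.5)→(18,15.5)  cross = 11·15.5 − 18·4.5 = 89.5000; (r_i+r_j)·cross = 29·89.5000 = 2595.5000
edge 3: (18,15.5)→(16.5,20)  cross = 18·20 − 16.5·15.5 = 104.2500; (r_i+r_j)·cross = 34.5·104.2500 = 3596.6250
edge 4: (16.5,20)→(3,27.5)  cross = 16.5·27.5 − 3·20 = 393.7500; (r_i+r_j)·cross = 19.5·393.7500 = 7678.1250
Σcross = 341.5000 → A = |Σcross|/2 = 170.7500 mm²
Σ(r_i+r_j)·cross = 10684.2500 → first moment M = |Σ|/6 = 1780.7083
R_c = M/A = 1780.7083/170.7500 = 10.4287 mm
θ = 122° = 2.129302 rad
V = θ·R_c·A = 2.129302·10.4287·170.7500 = 3791.665 mm³

Volume = 3791.665 mm³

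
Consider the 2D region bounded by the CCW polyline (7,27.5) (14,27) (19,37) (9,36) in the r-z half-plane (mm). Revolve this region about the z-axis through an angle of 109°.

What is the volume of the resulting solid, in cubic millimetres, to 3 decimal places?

Volume = 1840.581 mm³

Profile (r,z), 4 vertices: (7,27.5) (14,27) (19,37) (9,36)
edge 0: (7,27.5)→(14,27)  cross = 7·27 − 14·27.5 = -196.0000; (r_i+r_j)·cross = 21·-196.0000 = -4116.0000
edge 1: (14,27)→(19,37)  cross = 14·37 − 19·27 = 5.0000; (r_i+r_j)·cross = 33·5.0000 = 165.0000
edge 2: (19,37)→(9,36)  cross = 19·36 − 9·37 = 351.0000; (r_i+r_j)·cross = 28·351.0000 = 9828.0000
edge 3: (9,36)→(7,27.5)  cross = 9·27.5 − 7·36 = -4.5000; (r_i+r_j)·cross = 16·-4.5000 = -72.0000
Σcross = 155.5000 → A = |Σcross|/2 = 77.7500 mm²
Σ(r_i+r_j)·cross = 5805.0000 → first moment M = |Σ|/6 = 967.5000
R_c = M/A = 967.5000/77.7500 = 12.4437 mm
θ = 109° = 1.902409 rad
V = θ·R_c·A = 1.902409·12.4437·77.7500 = 1840.581 mm³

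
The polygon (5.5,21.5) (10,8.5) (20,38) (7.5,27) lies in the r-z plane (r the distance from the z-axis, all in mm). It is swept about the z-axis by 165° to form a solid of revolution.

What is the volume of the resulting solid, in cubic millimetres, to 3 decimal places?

Profile (r,z), 4 vertices: (5.5,21.5) (10,8.5) (20,38) (7.5,27)
edge 0: (5.5,21.5)→(10,8.5)  cross = 5.5·8.5 − 10·21.5 = -168.2500; (r_i+r_j)·cross = 15.5·-168.2500 = -2607.8750
edge 1: (10,8.5)→(20,38)  cross = 10·38 − 20·8.5 = 210.0000; (r_i+r_j)·cross = 30·210.0000 = 6300.0000
edge 2: (20,38)→(7.5,27)  cross = 20·27 − 7.5·38 = 255.0000; (r_i+r_j)·cross = 27.5·255.0000 = 7012.5000
edge 3: (7.5,27)→(5.5,21.5)  cross = 7.5·21.5 − 5.5·27 = 12.7500; (r_i+r_j)·cross = 13·12.7500 = 165.7500
Σcross = 309.5000 → A = |Σcross|/2 = 154.7500 mm²
Σ(r_i+r_j)·cross = 10870.3750 → first moment M = |Σ|/6 = 1811.7292
R_c = M/A = 1811.7292/154.7500 = 11.7075 mm
θ = 165° = 2.879793 rad
V = θ·R_c·A = 2.879793·11.7075·154.7500 = 5217.405 mm³

Volume = 5217.405 mm³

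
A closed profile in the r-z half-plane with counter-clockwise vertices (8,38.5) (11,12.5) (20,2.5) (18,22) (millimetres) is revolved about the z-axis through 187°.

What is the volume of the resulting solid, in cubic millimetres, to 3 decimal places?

Volume = 8381.350 mm³

Profile (r,z), 4 vertices: (8,38.5) (11,12.5) (20,2.5) (18,22)
edge 0: (8,38.5)→(11,12.5)  cross = 8·12.5 − 11·38.5 = -323.5000; (r_i+r_j)·cross = 19·-323.5000 = -6146.5000
edge 1: (11,12.5)→(20,2.5)  cross = 11·2.5 − 20·12.5 = -222.5000; (r_i+r_j)·cross = 31·-222.5000 = -6897.5000
edge 2: (20,2.5)→(18,22)  cross = 20·22 − 18·2.5 = 395.0000; (r_i+r_j)·cross = 38·395.0000 = 15010.0000
edge 3: (18,22)→(8,38.5)  cross = 18·38.5 − 8·22 = 517.0000; (r_i+r_j)·cross = 26·517.0000 = 13442.0000
Σcross = 366.0000 → A = |Σcross|/2 = 183.0000 mm²
Σ(r_i+r_j)·cross = 15408.0000 → first moment M = |Σ|/6 = 2568.0000
R_c = M/A = 2568.0000/183.0000 = 14.0328 mm
θ = 187° = 3.263766 rad
V = θ·R_c·A = 3.263766·14.0328·183.0000 = 8381.350 mm³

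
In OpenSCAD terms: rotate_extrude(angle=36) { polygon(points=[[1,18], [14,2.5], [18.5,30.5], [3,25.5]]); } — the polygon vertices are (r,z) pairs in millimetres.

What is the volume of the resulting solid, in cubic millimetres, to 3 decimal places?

Profile (r,z), 4 vertices: (1,18) (14,2.5) (18.5,30.5) (3,25.5)
edge 0: (1,18)→(14,2.5)  cross = 1·2.5 − 14·18 = -249.5000; (r_i+r_j)·cross = 15·-249.5000 = -3742.5000
edge 1: (14,2.5)→(18.5,30.5)  cross = 14·30.5 − 18.5·2.5 = 380.7500; (r_i+r_j)·cross = 32.5·380.7500 = 12374.3750
edge 2: (18.5,30.5)→(3,25.5)  cross = 18.5·25.5 − 3·30.5 = 380.2500; (r_i+r_j)·cross = 21.5·380.2500 = 8175.3750
edge 3: (3,25.5)→(1,18)  cross = 3·18 − 1·25.5 = 28.5000; (r_i+r_j)·cross = 4·28.5000 = 114.0000
Σcross = 540.0000 → A = |Σcross|/2 = 270.0000 mm²
Σ(r_i+r_j)·cross = 16921.2500 → first moment M = |Σ|/6 = 2820.2083
R_c = M/A = 2820.2083/270.0000 = 10.4452 mm
θ = 36° = 0.628319 rad
V = θ·R_c·A = 0.628319·10.4452·270.0000 = 1771.989 mm³

Volume = 1771.989 mm³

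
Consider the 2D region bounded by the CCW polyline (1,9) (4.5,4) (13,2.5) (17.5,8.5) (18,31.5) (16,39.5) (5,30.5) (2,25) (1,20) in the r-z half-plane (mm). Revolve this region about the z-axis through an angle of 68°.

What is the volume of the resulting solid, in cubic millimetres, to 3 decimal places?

Profile (r,z), 9 vertices: (1,9) (4.5,4) (13,2.5) (17.5,8.5) (18,31.5) (16,39.5) (5,30.5) (2,25) (1,20)
edge 0: (1,9)→(4.5,4)  cross = 1·4 − 4.5·9 = -36.5000; (r_i+r_j)·cross = 5.5·-36.5000 = -200.7500
edge 1: (4.5,4)→(13,2.5)  cross = 4.5·2.5 − 13·4 = -40.7500; (r_i+r_j)·cross = 17.5·-40.7500 = -713.1250
edge 2: (13,2.5)→(17.5,8.5)  cross = 13·8.5 − 17.5·2.5 = 66.7500; (r_i+r_j)·cross = 30.5·66.7500 = 2035.8750
edge 3: (17.5,8.5)→(18,31.5)  cross = 17.5·31.5 − 18·8.5 = 398.2500; (r_i+r_j)·cross = 35.5·398.2500 = 14137.8750
edge 4: (18,31.5)→(16,39.5)  cross = 18·39.5 − 16·31.5 = 207.0000; (r_i+r_j)·cross = 34·207.0000 = 7038.0000
edge 5: (16,39.5)→(5,30.5)  cross = 16·30.5 − 5·39.5 = 290.5000; (r_i+r_j)·cross = 21·290.5000 = 6100.5000
edge 6: (5,30.5)→(2,25)  cross = 5·25 − 2·30.5 = 64.0000; (r_i+r_j)·cross = 7·64.0000 = 448.0000
edge 7: (2,25)→(1,20)  cross = 2·20 − 1·25 = 15.0000; (r_i+r_j)·cross = 3·15.0000 = 45.0000
edge 8: (1,20)→(1,9)  cross = 1·9 − 1·20 = -11.0000; (r_i+r_j)·cross = 2·-11.0000 = -22.0000
Σcross = 953.2500 → A = |Σcross|/2 = 476.6250 mm²
Σ(r_i+r_j)·cross = 28869.3750 → first moment M = |Σ|/6 = 4811.5625
R_c = M/A = 4811.5625/476.6250 = 10.0951 mm
θ = 68° = 1.186824 rad
V = θ·R_c·A = 1.186824·10.0951·476.6250 = 5710.477 mm³

Volume = 5710.477 mm³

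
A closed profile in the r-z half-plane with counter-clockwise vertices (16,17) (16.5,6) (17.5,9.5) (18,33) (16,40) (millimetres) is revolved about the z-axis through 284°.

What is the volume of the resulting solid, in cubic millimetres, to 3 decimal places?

Profile (r,z), 5 vertices: (16,17) (16.5,6) (17.5,9.5) (18,33) (16,40)
edge 0: (16,17)→(16.5,6)  cross = 16·6 − 16.5·17 = -184.5000; (r_i+r_j)·cross = 32.5·-184.5000 = -5996.2500
edge 1: (16.5,6)→(17.5,9.5)  cross = 16.5·9.5 − 17.5·6 = 51.7500; (r_i+r_j)·cross = 34·51.7500 = 1759.5000
edge 2: (17.5,9.5)→(18,33)  cross = 17.5·33 − 18·9.5 = 406.5000; (r_i+r_j)·cross = 35.5·406.5000 = 14430.7500
edge 3: (18,33)→(16,40)  cross = 18·40 − 16·33 = 192.0000; (r_i+r_j)·cross = 34·192.0000 = 6528.0000
edge 4: (16,40)→(16,17)  cross = 16·17 − 16·40 = -368.0000; (r_i+r_j)·cross = 32·-368.0000 = -11776.0000
Σcross = 97.7500 → A = |Σcross|/2 = 48.8750 mm²
Σ(r_i+r_j)·cross = 4946.0000 → first moment M = |Σ|/6 = 824.3333
R_c = M/A = 824.3333/48.8750 = 16.8662 mm
θ = 284° = 4.956735 rad
V = θ·R_c·A = 4.956735·16.8662·48.8750 = 4086.002 mm³

Volume = 4086.002 mm³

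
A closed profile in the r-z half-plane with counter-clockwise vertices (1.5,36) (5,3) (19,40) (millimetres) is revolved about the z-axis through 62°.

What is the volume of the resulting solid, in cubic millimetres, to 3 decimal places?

Volume = 2720.275 mm³

Profile (r,z), 3 vertices: (1.5,36) (5,3) (19,40)
edge 0: (1.5,36)→(5,3)  cross = 1.5·3 − 5·36 = -175.5000; (r_i+r_j)·cross = 6.5·-175.5000 = -1140.7500
edge 1: (5,3)→(19,40)  cross = 5·40 − 19·3 = 143.0000; (r_i+r_j)·cross = 24·143.0000 = 3432.0000
edge 2: (19,40)→(1.5,36)  cross = 19·36 − 1.5·40 = 624.0000; (r_i+r_j)·cross = 20.5·624.0000 = 12792.0000
Σcross = 591.5000 → A = |Σcross|/2 = 295.7500 mm²
Σ(r_i+r_j)·cross = 15083.2500 → first moment M = |Σ|/6 = 2513.8750
R_c = M/A = 2513.8750/295.7500 = 8.5000 mm
θ = 62° = 1.082104 rad
V = θ·R_c·A = 1.082104·8.5000·295.7500 = 2720.275 mm³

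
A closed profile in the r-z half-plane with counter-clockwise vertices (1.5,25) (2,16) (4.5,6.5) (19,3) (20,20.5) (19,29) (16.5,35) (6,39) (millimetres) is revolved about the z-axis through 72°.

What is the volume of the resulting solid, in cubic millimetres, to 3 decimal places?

Profile (r,z), 8 vertices: (1.5,25) (2,16) (4.5,6.5) (19,3) (20,20.5) (19,29) (16.5,35) (6,39)
edge 0: (1.5,25)→(2,16)  cross = 1.5·16 − 2·25 = -26.0000; (r_i+r_j)·cross = 3.5·-26.0000 = -91.0000
edge 1: (2,16)→(4.5,6.5)  cross = 2·6.5 − 4.5·16 = -59.0000; (r_i+r_j)·cross = 6.5·-59.0000 = -383.5000
edge 2: (4.5,6.5)→(19,3)  cross = 4.5·3 − 19·6.5 = -110.0000; (r_i+r_j)·cross = 23.5·-110.0000 = -2585.0000
edge 3: (19,3)→(20,20.5)  cross = 19·20.5 − 20·3 = 329.5000; (r_i+r_j)·cross = 39·329.5000 = 12850.5000
edge 4: (20,20.5)→(19,29)  cross = 20·29 − 19·20.5 = 190.5000; (r_i+r_j)·cross = 39·190.5000 = 7429.5000
edge 5: (19,29)→(16.5,35)  cross = 19·35 − 16.5·29 = 186.5000; (r_i+r_j)·cross = 35.5·186.5000 = 6620.7500
edge 6: (16.5,35)→(6,39)  cross = 16.5·39 − 6·35 = 433.5000; (r_i+r_j)·cross = 22.5·433.5000 = 9753.7500
edge 7: (6,39)→(1.5,25)  cross = 6·25 − 1.5·39 = 91.5000; (r_i+r_j)·cross = 7.5·91.5000 = 686.2500
Σcross = 1036.5000 → A = |Σcross|/2 = 518.2500 mm²
Σ(r_i+r_j)·cross = 34281.2500 → first moment M = |Σ|/6 = 5713.5417
R_c = M/A = 5713.5417/518.2500 = 11.0247 mm
θ = 72° = 1.256637 rad
V = θ·R_c·A = 1.256637·11.0247·518.2500 = 7179.848 mm³

Volume = 7179.848 mm³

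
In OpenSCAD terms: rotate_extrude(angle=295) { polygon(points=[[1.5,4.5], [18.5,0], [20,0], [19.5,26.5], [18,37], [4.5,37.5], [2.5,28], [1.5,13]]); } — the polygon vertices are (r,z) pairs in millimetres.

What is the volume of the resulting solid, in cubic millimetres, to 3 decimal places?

Volume = 34350.123 mm³

Profile (r,z), 8 vertices: (1.5,4.5) (18.5,0) (20,0) (19.5,26.5) (18,37) (4.5,37.5) (2.5,28) (1.5,13)
edge 0: (1.5,4.5)→(18.5,0)  cross = 1.5·0 − 18.5·4.5 = -83.2500; (r_i+r_j)·cross = 20·-83.2500 = -1665.0000
edge 1: (18.5,0)→(20,0)  cross = 18.5·0 − 20·0 = 0.0000; (r_i+r_j)·cross = 38.5·0.0000 = 0.0000
edge 2: (20,0)→(19.5,26.5)  cross = 20·26.5 − 19.5·0 = 530.0000; (r_i+r_j)·cross = 39.5·530.0000 = 20935.0000
edge 3: (19.5,26.5)→(18,37)  cross = 19.5·37 − 18·26.5 = 244.5000; (r_i+r_j)·cross = 37.5·244.5000 = 9168.7500
edge 4: (18,37)→(4.5,37.5)  cross = 18·37.5 − 4.5·37 = 508.5000; (r_i+r_j)·cross = 22.5·508.5000 = 11441.2500
edge 5: (4.5,37.5)→(2.5,28)  cross = 4.5·28 − 2.5·37.5 = 32.2500; (r_i+r_j)·cross = 7·32.2500 = 225.7500
edge 6: (2.5,28)→(1.5,13)  cross = 2.5·13 − 1.5·28 = -9.5000; (r_i+r_j)·cross = 4·-9.5000 = -38.0000
edge 7: (1.5,13)→(1.5,4.5)  cross = 1.5·4.5 − 1.5·13 = -12.7500; (r_i+r_j)·cross = 3·-12.7500 = -38.2500
Σcross = 1209.7500 → A = |Σcross|/2 = 604.8750 mm²
Σ(r_i+r_j)·cross = 40029.5000 → first moment M = |Σ|/6 = 6671.5833
R_c = M/A = 6671.5833/604.8750 = 11.0297 mm
θ = 295° = 5.148721 rad
V = θ·R_c·A = 5.148721·11.0297·604.8750 = 34350.123 mm³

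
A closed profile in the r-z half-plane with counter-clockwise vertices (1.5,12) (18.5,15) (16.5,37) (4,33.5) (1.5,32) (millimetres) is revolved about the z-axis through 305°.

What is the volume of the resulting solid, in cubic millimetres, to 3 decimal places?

Profile (r,z), 5 vertices: (1.5,12) (18.5,15) (16.5,37) (4,33.5) (1.5,32)
edge 0: (1.5,12)→(18.5,15)  cross = 1.5·15 − 18.5·12 = -199.5000; (r_i+r_j)·cross = 20·-199.5000 = -3990.0000
edge 1: (18.5,15)→(16.5,37)  cross = 18.5·37 − 16.5·15 = 437.0000; (r_i+r_j)·cross = 35·437.0000 = 15295.0000
edge 2: (16.5,37)→(4,33.5)  cross = 16.5·33.5 − 4·37 = 404.7500; (r_i+r_j)·cross = 20.5·404.7500 = 8297.3750
edge 3: (4,33.5)→(1.5,32)  cross = 4·32 − 1.5·33.5 = 77.7500; (r_i+r_j)·cross = 5.5·77.7500 = 427.6250
edge 4: (1.5,32)→(1.5,12)  cross = 1.5·12 − 1.5·32 = -30.0000; (r_i+r_j)·cross = 3·-30.0000 = -90.0000
Σcross = 690.0000 → A = |Σcross|/2 = 345.0000 mm²
Σ(r_i+r_j)·cross = 19940.0000 → first moment M = |Σ|/6 = 3323.3333
R_c = M/A = 3323.3333/345.0000 = 9.6329 mm
θ = 305° = 5.323254 rad
V = θ·R_c·A = 5.323254·9.6329·345.0000 = 17690.948 mm³

Volume = 17690.948 mm³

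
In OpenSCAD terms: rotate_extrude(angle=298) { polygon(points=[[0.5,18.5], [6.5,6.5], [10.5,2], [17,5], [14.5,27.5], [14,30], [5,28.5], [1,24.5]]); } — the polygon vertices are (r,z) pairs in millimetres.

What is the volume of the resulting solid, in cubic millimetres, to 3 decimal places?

Profile (r,z), 8 vertices: (0.5,18.5) (6.5,6.5) (10.5,2) (17,5) (14.5,27.5) (14,30) (5,28.5) (1,24.5)
edge 0: (0.5,18.5)→(6.5,6.5)  cross = 0.5·6.5 − 6.5·18.5 = -117.0000; (r_i+r_j)·cross = 7·-117.0000 = -819.0000
edge 1: (6.5,6.5)→(10.5,2)  cross = 6.5·2 − 10.5·6.5 = -55.2500; (r_i+r_j)·cross = 17·-55.2500 = -939.2500
edge 2: (10.5,2)→(17,5)  cross = 10.5·5 − 17·2 = 18.5000; (r_i+r_j)·cross = 27.5·18.5000 = 508.7500
edge 3: (17,5)→(14.5,27.5)  cross = 17·27.5 − 14.5·5 = 395.0000; (r_i+r_j)·cross = 31.5·395.0000 = 12442.5000
edge 4: (14.5,27.5)→(14,30)  cross = 14.5·30 − 14·27.5 = 50.0000; (r_i+r_j)·cross = 28.5·50.0000 = 1425.0000
edge 5: (14,30)→(5,28.5)  cross = 14·28.5 − 5·30 = 249.0000; (r_i+r_j)·cross = 19·249.0000 = 4731.0000
edge 6: (5,28.5)→(1,24.5)  cross = 5·24.5 − 1·28.5 = 94.0000; (r_i+r_j)·cross = 6·94.0000 = 564.0000
edge 7: (1,24.5)→(0.5,18.5)  cross = 1·18.5 − 0.5·24.5 = 6.2500; (r_i+r_j)·cross = 1.5·6.2500 = 9.3750
Σcross = 640.5000 → A = |Σcross|/2 = 320.2500 mm²
Σ(r_i+r_j)·cross = 17922.3750 → first moment M = |Σ|/6 = 2987.0625
R_c = M/A = 2987.0625/320.2500 = 9.3273 mm
θ = 298° = 5.201081 rad
V = θ·R_c·A = 5.201081·9.3273·320.2500 = 15535.955 mm³

Volume = 15535.955 mm³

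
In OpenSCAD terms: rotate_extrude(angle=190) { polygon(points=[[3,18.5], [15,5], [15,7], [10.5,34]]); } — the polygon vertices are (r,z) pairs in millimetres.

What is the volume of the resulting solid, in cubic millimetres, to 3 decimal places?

Profile (r,z), 4 vertices: (3,18.5) (15,5) (15,7) (10.5,34)
edge 0: (3,18.5)→(15,5)  cross = 3·5 − 15·18.5 = -262.5000; (r_i+r_j)·cross = 18·-262.5000 = -4725.0000
edge 1: (15,5)→(15,7)  cross = 15·7 − 15·5 = 30.0000; (r_i+r_j)·cross = 30·30.0000 = 900.0000
edge 2: (15,7)→(10.5,34)  cross = 15·34 − 10.5·7 = 436.5000; (r_i+r_j)·cross = 25.5·436.5000 = 11130.7500
edge 3: (10.5,34)→(3,18.5)  cross = 10.5·18.5 − 3·34 = 92.2500; (r_i+r_j)·cross = 13.5·92.2500 = 1245.3750
Σcross = 296.2500 → A = |Σcross|/2 = 148.1250 mm²
Σ(r_i+r_j)·cross = 8551.1250 → first moment M = |Σ|/6 = 1425.1875
R_c = M/A = 1425.1875/148.1250 = 9.6215 mm
θ = 190° = 3.316126 rad
V = θ·R_c·A = 3.316126·9.6215·148.1250 = 4726.101 mm³

Volume = 4726.101 mm³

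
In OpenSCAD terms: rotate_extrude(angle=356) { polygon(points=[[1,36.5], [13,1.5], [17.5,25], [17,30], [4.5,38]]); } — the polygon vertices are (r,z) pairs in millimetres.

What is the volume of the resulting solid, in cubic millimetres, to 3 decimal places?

Profile (r,z), 5 vertices: (1,36.5) (13,1.5) (17.5,25) (17,30) (4.5,38)
edge 0: (1,36.5)→(13,1.5)  cross = 1·1.5 − 13·36.5 = -473.0000; (r_i+r_j)·cross = 14·-473.0000 = -6622.0000
edge 1: (13,1.5)→(17.5,25)  cross = 13·25 − 17.5·1.5 = 298.7500; (r_i+r_j)·cross = 30.5·298.7500 = 9111.8750
edge 2: (17.5,25)→(17,30)  cross = 17.5·30 − 17·25 = 100.0000; (r_i+r_j)·cross = 34.5·100.0000 = 3450.0000
edge 3: (17,30)→(4.5,38)  cross = 17·38 − 4.5·30 = 511.0000; (r_i+r_j)·cross = 21.5·511.0000 = 10986.5000
edge 4: (4.5,38)→(1,36.5)  cross = 4.5·36.5 − 1·38 = 126.2500; (r_i+r_j)·cross = 5.5·126.2500 = 694.3750
Σcross = 563.0000 → A = |Σcross|/2 = 281.5000 mm²
Σ(r_i+r_j)·cross = 17620.7500 → first moment M = |Σ|/6 = 2936.7917
R_c = M/A = 2936.7917/281.5000 = 10.4327 mm
θ = 356° = 6.213372 rad
V = θ·R_c·A = 6.213372·10.4327·281.5000 = 18247.380 mm³

Volume = 18247.380 mm³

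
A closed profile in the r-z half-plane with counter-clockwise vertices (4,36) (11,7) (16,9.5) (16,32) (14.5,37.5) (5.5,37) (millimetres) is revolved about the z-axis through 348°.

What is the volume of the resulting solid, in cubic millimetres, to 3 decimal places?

Volume = 17234.760 mm³

Profile (r,z), 6 vertices: (4,36) (11,7) (16,9.5) (16,32) (14.5,37.5) (5.5,37)
edge 0: (4,36)→(11,7)  cross = 4·7 − 11·36 = -368.0000; (r_i+r_j)·cross = 15·-368.0000 = -5520.0000
edge 1: (11,7)→(16,9.5)  cross = 11·9.5 − 16·7 = -7.5000; (r_i+r_j)·cross = 27·-7.5000 = -202.5000
edge 2: (16,9.5)→(16,32)  cross = 16·32 − 16·9.5 = 360.0000; (r_i+r_j)·cross = 32·360.0000 = 11520.0000
edge 3: (16,32)→(14.5,37.5)  cross = 16·37.5 − 14.5·32 = 136.0000; (r_i+r_j)·cross = 30.5·136.0000 = 4148.0000
edge 4: (14.5,37.5)→(5.5,37)  cross = 14.5·37 − 5.5·37.5 = 330.2500; (r_i+r_j)·cross = 20·330.2500 = 6605.0000
edge 5: (5.5,37)→(4,36)  cross = 5.5·36 − 4·37 = 50.0000; (r_i+r_j)·cross = 9.5·50.0000 = 475.0000
Σcross = 500.7500 → A = |Σcross|/2 = 250.3750 mm²
Σ(r_i+r_j)·cross = 17025.5000 → first moment M = |Σ|/6 = 2837.5833
R_c = M/A = 2837.5833/250.3750 = 11.3333 mm
θ = 348° = 6.073746 rad
V = θ·R_c·A = 6.073746·11.3333·250.3750 = 17234.760 mm³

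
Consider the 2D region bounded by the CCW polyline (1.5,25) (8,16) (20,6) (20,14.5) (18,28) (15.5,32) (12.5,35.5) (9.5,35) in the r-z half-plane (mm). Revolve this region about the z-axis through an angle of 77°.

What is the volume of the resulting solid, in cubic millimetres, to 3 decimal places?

Volume = 4945.229 mm³

Profile (r,z), 8 vertices: (1.5,25) (8,16) (20,6) (20,14.5) (18,28) (15.5,32) (12.5,35.5) (9.5,35)
edge 0: (1.5,25)→(8,16)  cross = 1.5·16 − 8·25 = -176.0000; (r_i+r_j)·cross = 9.5·-176.0000 = -1672.0000
edge 1: (8,16)→(20,6)  cross = 8·6 − 20·16 = -272.0000; (r_i+r_j)·cross = 28·-272.0000 = -7616.0000
edge 2: (20,6)→(20,14.5)  cross = 20·14.5 − 20·6 = 170.0000; (r_i+r_j)·cross = 40·170.0000 = 6800.0000
edge 3: (20,14.5)→(18,28)  cross = 20·28 − 18·14.5 = 299.0000; (r_i+r_j)·cross = 38·299.0000 = 11362.0000
edge 4: (18,28)→(15.5,32)  cross = 18·32 − 15.5·28 = 142.0000; (r_i+r_j)·cross = 33.5·142.0000 = 4757.0000
edge 5: (15.5,32)→(12.5,35.5)  cross = 15.5·35.5 − 12.5·32 = 150.2500; (r_i+r_j)·cross = 28·150.2500 = 4207.0000
edge 6: (12.5,35.5)→(9.5,35)  cross = 12.5·35 − 9.5·35.5 = 100.2500; (r_i+r_j)·cross = 22·100.2500 = 2205.5000
edge 7: (9.5,35)→(1.5,25)  cross = 9.5·25 − 1.5·35 = 185.0000; (r_i+r_j)·cross = 11·185.0000 = 2035.0000
Σcross = 598.5000 → A = |Σcross|/2 = 299.2500 mm²
Σ(r_i+r_j)·cross = 22078.5000 → first moment M = |Σ|/6 = 3679.7500
R_c = M/A = 3679.7500/299.2500 = 12.2966 mm
θ = 77° = 1.343904 rad
V = θ·R_c·A = 1.343904·12.2966·299.2500 = 4945.229 mm³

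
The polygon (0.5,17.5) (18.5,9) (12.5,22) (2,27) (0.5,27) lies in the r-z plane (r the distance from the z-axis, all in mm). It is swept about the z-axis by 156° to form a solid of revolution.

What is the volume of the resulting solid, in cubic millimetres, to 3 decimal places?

Profile (r,z), 5 vertices: (0.5,17.5) (18.5,9) (12.5,22) (2,27) (0.5,27)
edge 0: (0.5,17.5)→(18.5,9)  cross = 0.5·9 − 18.5·17.5 = -319.2500; (r_i+r_j)·cross = 19·-319.2500 = -6065.7500
edge 1: (18.5,9)→(12.5,22)  cross = 18.5·22 − 12.5·9 = 294.5000; (r_i+r_j)·cross = 31·294.5000 = 9129.5000
edge 2: (12.5,22)→(2,27)  cross = 12.5·27 − 2·22 = 293.5000; (r_i+r_j)·cross = 14.5·293.5000 = 4255.7500
edge 3: (2,27)→(0.5,27)  cross = 2·27 − 0.5·27 = 40.5000; (r_i+r_j)·cross = 2.5·40.5000 = 101.2500
edge 4: (0.5,27)→(0.5,17.5)  cross = 0.5·17.5 − 0.5·27 = -4.7500; (r_i+r_j)·cross = 1·-4.7500 = -4.7500
Σcross = 304.5000 → A = |Σcross|/2 = 152.2500 mm²
Σ(r_i+r_j)·cross = 7416.0000 → first moment M = |Σ|/6 = 1236.0000
R_c = M/A = 1236.0000/152.2500 = 8.1182 mm
θ = 156° = 2.722714 rad
V = θ·R_c·A = 2.722714·8.1182·152.2500 = 3365.274 mm³

Volume = 3365.274 mm³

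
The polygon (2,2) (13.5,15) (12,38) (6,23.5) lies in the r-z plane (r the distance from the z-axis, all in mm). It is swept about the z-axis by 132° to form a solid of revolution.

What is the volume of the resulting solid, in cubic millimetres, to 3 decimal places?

Profile (r,z), 4 vertices: (2,2) (13.5,15) (12,38) (6,23.5)
edge 0: (2,2)→(13.5,15)  cross = 2·15 − 13.5·2 = 3.0000; (r_i+r_j)·cross = 15.5·3.0000 = 46.5000
edge 1: (13.5,15)→(12,38)  cross = 13.5·38 − 12·15 = 333.0000; (r_i+r_j)·cross = 25.5·333.0000 = 8491.5000
edge 2: (12,38)→(6,23.5)  cross = 12·23.5 − 6·38 = 54.0000; (r_i+r_j)·cross = 18·54.0000 = 972.0000
edge 3: (6,23.5)→(2,2)  cross = 6·2 − 2·23.5 = -35.0000; (r_i+r_j)·cross = 8·-35.0000 = -280.0000
Σcross = 355.0000 → A = |Σcross|/2 = 177.5000 mm²
Σ(r_i+r_j)·cross = 9230.0000 → first moment M = |Σ|/6 = 1538.3333
R_c = M/A = 1538.3333/177.5000 = 8.6667 mm
θ = 132° = 2.303835 rad
V = θ·R_c·A = 2.303835·8.6667·177.5000 = 3544.066 mm³

Volume = 3544.066 mm³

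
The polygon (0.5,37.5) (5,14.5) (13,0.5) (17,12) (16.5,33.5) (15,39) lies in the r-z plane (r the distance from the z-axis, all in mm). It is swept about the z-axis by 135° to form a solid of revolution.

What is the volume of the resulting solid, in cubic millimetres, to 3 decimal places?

Profile (r,z), 6 vertices: (0.5,37.5) (5,14.5) (13,0.5) (17,12) (16.5,33.5) (15,39)
edge 0: (0.5,37.5)→(5,14.5)  cross = 0.5·14.5 − 5·37.5 = -180.2500; (r_i+r_j)·cross = 5.5·-180.2500 = -991.3750
edge 1: (5,14.5)→(13,0.5)  cross = 5·0.5 − 13·14.5 = -186.0000; (r_i+r_j)·cross = 18·-186.0000 = -3348.0000
edge 2: (13,0.5)→(17,12)  cross = 13·12 − 17·0.5 = 147.5000; (r_i+r_j)·cross = 30·147.5000 = 4425.0000
edge 3: (17,12)→(16.5,33.5)  cross = 17·33.5 − 16.5·12 = 371.5000; (r_i+r_j)·cross = 33.5·371.5000 = 12445.2500
edge 4: (16.5,33.5)→(15,39)  cross = 16.5·39 − 15·33.5 = 141.0000; (r_i+r_j)·cross = 31.5·141.0000 = 4441.5000
edge 5: (15,39)→(0.5,37.5)  cross = 15·37.5 − 0.5·39 = 543.0000; (r_i+r_j)·cross = 15.5·543.0000 = 8416.5000
Σcross = 836.7500 → A = |Σcross|/2 = 418.3750 mm²
Σ(r_i+r_j)·cross = 25388.8750 → first moment M = |Σ|/6 = 4231.4792
R_c = M/A = 4231.4792/418.3750 = 10.1141 mm
θ = 135° = 2.356194 rad
V = θ·R_c·A = 2.356194·10.1141·418.3750 = 9970.188 mm³

Volume = 9970.188 mm³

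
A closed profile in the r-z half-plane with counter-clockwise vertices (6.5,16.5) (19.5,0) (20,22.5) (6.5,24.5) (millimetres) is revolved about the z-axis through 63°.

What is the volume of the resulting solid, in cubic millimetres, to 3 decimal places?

Volume = 3188.442 mm³

Profile (r,z), 4 vertices: (6.5,16.5) (19.5,0) (20,22.5) (6.5,24.5)
edge 0: (6.5,16.5)→(19.5,0)  cross = 6.5·0 − 19.5·16.5 = -321.7500; (r_i+r_j)·cross = 26·-321.7500 = -8365.5000
edge 1: (19.5,0)→(20,22.5)  cross = 19.5·22.5 − 20·0 = 438.7500; (r_i+r_j)·cross = 39.5·438.7500 = 17330.6250
edge 2: (20,22.5)→(6.5,24.5)  cross = 20·24.5 − 6.5·22.5 = 343.7500; (r_i+r_j)·cross = 26.5·343.7500 = 9109.3750
edge 3: (6.5,24.5)→(6.5,16.5)  cross = 6.5·16.5 − 6.5·24.5 = -52.0000; (r_i+r_j)·cross = 13·-52.0000 = -676.0000
Σcross = 408.7500 → A = |Σcross|/2 = 204.3750 mm²
Σ(r_i+r_j)·cross = 17398.5000 → first moment M = |Σ|/6 = 2899.7500
R_c = M/A = 2899.7500/204.3750 = 14.1884 mm
θ = 63° = 1.099557 rad
V = θ·R_c·A = 1.099557·14.1884·204.3750 = 3188.442 mm³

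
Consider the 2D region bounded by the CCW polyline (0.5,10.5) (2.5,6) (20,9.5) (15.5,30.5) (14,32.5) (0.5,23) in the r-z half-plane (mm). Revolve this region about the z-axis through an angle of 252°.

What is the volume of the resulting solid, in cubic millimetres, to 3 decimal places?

Profile (r,z), 6 vertices: (0.5,10.5) (2.5,6) (20,9.5) (15.5,30.5) (14,32.5) (0.5,23)
edge 0: (0.5,10.5)→(2.5,6)  cross = 0.5·6 − 2.5·10.5 = -23.2500; (r_i+r_j)·cross = 3·-23.2500 = -69.7500
edge 1: (2.5,6)→(20,9.5)  cross = 2.5·9.5 − 20·6 = -96.2500; (r_i+r_j)·cross = 22.5·-96.2500 = -2165.6250
edge 2: (20,9.5)→(15.5,30.5)  cross = 20·30.5 − 15.5·9.5 = 462.7500; (r_i+r_j)·cross = 35.5·462.7500 = 16427.6250
edge 3: (15.5,30.5)→(14,32.5)  cross = 15.5·32.5 − 14·30.5 = 76.7500; (r_i+r_j)·cross = 29.5·76.7500 = 2264.1250
edge 4: (14,32.5)→(0.5,23)  cross = 14·23 − 0.5·32.5 = 305.7500; (r_i+r_j)·cross = 14.5·305.7500 = 4433.3750
edge 5: (0.5,23)→(0.5,10.5)  cross = 0.5·10.5 − 0.5·23 = -6.2500; (r_i+r_j)·cross = 1·-6.2500 = -6.2500
Σcross = 719.5000 → A = |Σcross|/2 = 359.7500 mm²
Σ(r_i+r_j)·cross = 20883.5000 → first moment M = |Σ|/6 = 3480.5833
R_c = M/A = 3480.5833/359.7500 = 9.6750 mm
θ = 252° = 4.398230 rad
V = θ·R_c·A = 4.398230·9.6750·359.7500 = 15308.405 mm³

Volume = 15308.405 mm³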